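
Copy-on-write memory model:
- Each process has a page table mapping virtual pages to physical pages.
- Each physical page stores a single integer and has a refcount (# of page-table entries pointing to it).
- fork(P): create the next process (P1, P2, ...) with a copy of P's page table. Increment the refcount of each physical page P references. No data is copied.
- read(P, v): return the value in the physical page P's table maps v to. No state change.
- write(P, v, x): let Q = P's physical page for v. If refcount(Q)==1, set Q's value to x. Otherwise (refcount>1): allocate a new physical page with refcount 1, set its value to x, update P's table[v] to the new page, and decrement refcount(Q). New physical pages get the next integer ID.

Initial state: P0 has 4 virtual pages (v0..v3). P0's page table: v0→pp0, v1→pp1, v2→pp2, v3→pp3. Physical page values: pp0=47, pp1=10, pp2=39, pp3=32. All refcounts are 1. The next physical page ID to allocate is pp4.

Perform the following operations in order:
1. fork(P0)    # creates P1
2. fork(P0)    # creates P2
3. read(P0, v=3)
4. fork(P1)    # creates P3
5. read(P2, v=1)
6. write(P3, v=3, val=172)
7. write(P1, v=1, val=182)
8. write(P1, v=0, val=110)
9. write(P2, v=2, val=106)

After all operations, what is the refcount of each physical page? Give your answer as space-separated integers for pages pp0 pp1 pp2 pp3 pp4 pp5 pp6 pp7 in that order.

Op 1: fork(P0) -> P1. 4 ppages; refcounts: pp0:2 pp1:2 pp2:2 pp3:2
Op 2: fork(P0) -> P2. 4 ppages; refcounts: pp0:3 pp1:3 pp2:3 pp3:3
Op 3: read(P0, v3) -> 32. No state change.
Op 4: fork(P1) -> P3. 4 ppages; refcounts: pp0:4 pp1:4 pp2:4 pp3:4
Op 5: read(P2, v1) -> 10. No state change.
Op 6: write(P3, v3, 172). refcount(pp3)=4>1 -> COPY to pp4. 5 ppages; refcounts: pp0:4 pp1:4 pp2:4 pp3:3 pp4:1
Op 7: write(P1, v1, 182). refcount(pp1)=4>1 -> COPY to pp5. 6 ppages; refcounts: pp0:4 pp1:3 pp2:4 pp3:3 pp4:1 pp5:1
Op 8: write(P1, v0, 110). refcount(pp0)=4>1 -> COPY to pp6. 7 ppages; refcounts: pp0:3 pp1:3 pp2:4 pp3:3 pp4:1 pp5:1 pp6:1
Op 9: write(P2, v2, 106). refcount(pp2)=4>1 -> COPY to pp7. 8 ppages; refcounts: pp0:3 pp1:3 pp2:3 pp3:3 pp4:1 pp5:1 pp6:1 pp7:1

Answer: 3 3 3 3 1 1 1 1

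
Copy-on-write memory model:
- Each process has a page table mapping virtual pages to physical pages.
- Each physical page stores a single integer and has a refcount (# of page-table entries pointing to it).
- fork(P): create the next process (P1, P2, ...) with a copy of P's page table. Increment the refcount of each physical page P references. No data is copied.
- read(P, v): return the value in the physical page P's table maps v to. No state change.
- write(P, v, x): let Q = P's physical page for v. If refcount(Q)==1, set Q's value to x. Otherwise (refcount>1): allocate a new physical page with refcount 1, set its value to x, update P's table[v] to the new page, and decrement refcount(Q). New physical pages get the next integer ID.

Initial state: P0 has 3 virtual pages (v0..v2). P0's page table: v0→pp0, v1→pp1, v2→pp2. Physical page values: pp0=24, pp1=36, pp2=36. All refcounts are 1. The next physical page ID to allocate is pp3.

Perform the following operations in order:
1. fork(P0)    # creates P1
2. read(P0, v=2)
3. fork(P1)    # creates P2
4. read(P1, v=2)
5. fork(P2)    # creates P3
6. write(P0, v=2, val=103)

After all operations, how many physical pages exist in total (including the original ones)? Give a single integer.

Answer: 4

Derivation:
Op 1: fork(P0) -> P1. 3 ppages; refcounts: pp0:2 pp1:2 pp2:2
Op 2: read(P0, v2) -> 36. No state change.
Op 3: fork(P1) -> P2. 3 ppages; refcounts: pp0:3 pp1:3 pp2:3
Op 4: read(P1, v2) -> 36. No state change.
Op 5: fork(P2) -> P3. 3 ppages; refcounts: pp0:4 pp1:4 pp2:4
Op 6: write(P0, v2, 103). refcount(pp2)=4>1 -> COPY to pp3. 4 ppages; refcounts: pp0:4 pp1:4 pp2:3 pp3:1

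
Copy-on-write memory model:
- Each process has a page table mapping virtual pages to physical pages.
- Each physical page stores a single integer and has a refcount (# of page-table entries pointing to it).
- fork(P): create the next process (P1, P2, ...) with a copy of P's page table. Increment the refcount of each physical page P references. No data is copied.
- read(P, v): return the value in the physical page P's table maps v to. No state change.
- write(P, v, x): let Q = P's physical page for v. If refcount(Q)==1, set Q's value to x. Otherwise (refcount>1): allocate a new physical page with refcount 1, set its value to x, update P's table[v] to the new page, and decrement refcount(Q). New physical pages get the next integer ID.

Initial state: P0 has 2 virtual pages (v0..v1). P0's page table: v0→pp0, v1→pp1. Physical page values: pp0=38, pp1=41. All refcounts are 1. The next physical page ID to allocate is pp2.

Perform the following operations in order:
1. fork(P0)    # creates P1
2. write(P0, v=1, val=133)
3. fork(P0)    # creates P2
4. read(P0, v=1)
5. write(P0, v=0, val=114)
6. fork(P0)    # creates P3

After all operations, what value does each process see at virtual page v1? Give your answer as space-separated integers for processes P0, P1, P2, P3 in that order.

Answer: 133 41 133 133

Derivation:
Op 1: fork(P0) -> P1. 2 ppages; refcounts: pp0:2 pp1:2
Op 2: write(P0, v1, 133). refcount(pp1)=2>1 -> COPY to pp2. 3 ppages; refcounts: pp0:2 pp1:1 pp2:1
Op 3: fork(P0) -> P2. 3 ppages; refcounts: pp0:3 pp1:1 pp2:2
Op 4: read(P0, v1) -> 133. No state change.
Op 5: write(P0, v0, 114). refcount(pp0)=3>1 -> COPY to pp3. 4 ppages; refcounts: pp0:2 pp1:1 pp2:2 pp3:1
Op 6: fork(P0) -> P3. 4 ppages; refcounts: pp0:2 pp1:1 pp2:3 pp3:2
P0: v1 -> pp2 = 133
P1: v1 -> pp1 = 41
P2: v1 -> pp2 = 133
P3: v1 -> pp2 = 133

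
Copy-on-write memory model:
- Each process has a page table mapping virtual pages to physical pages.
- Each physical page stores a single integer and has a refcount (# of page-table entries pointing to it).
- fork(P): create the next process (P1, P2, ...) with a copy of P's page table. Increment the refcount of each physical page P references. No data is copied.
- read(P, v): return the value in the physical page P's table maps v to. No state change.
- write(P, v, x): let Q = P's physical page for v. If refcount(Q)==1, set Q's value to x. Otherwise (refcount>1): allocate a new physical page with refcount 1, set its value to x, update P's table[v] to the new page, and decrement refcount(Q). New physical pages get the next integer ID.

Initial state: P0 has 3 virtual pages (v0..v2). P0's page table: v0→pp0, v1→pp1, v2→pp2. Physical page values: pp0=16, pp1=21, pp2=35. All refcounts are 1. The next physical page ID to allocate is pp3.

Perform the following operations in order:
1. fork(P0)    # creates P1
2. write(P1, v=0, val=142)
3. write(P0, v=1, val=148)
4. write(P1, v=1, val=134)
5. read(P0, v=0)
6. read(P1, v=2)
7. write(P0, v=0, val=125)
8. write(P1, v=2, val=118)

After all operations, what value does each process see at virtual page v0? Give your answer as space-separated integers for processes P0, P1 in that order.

Op 1: fork(P0) -> P1. 3 ppages; refcounts: pp0:2 pp1:2 pp2:2
Op 2: write(P1, v0, 142). refcount(pp0)=2>1 -> COPY to pp3. 4 ppages; refcounts: pp0:1 pp1:2 pp2:2 pp3:1
Op 3: write(P0, v1, 148). refcount(pp1)=2>1 -> COPY to pp4. 5 ppages; refcounts: pp0:1 pp1:1 pp2:2 pp3:1 pp4:1
Op 4: write(P1, v1, 134). refcount(pp1)=1 -> write in place. 5 ppages; refcounts: pp0:1 pp1:1 pp2:2 pp3:1 pp4:1
Op 5: read(P0, v0) -> 16. No state change.
Op 6: read(P1, v2) -> 35. No state change.
Op 7: write(P0, v0, 125). refcount(pp0)=1 -> write in place. 5 ppages; refcounts: pp0:1 pp1:1 pp2:2 pp3:1 pp4:1
Op 8: write(P1, v2, 118). refcount(pp2)=2>1 -> COPY to pp5. 6 ppages; refcounts: pp0:1 pp1:1 pp2:1 pp3:1 pp4:1 pp5:1
P0: v0 -> pp0 = 125
P1: v0 -> pp3 = 142

Answer: 125 142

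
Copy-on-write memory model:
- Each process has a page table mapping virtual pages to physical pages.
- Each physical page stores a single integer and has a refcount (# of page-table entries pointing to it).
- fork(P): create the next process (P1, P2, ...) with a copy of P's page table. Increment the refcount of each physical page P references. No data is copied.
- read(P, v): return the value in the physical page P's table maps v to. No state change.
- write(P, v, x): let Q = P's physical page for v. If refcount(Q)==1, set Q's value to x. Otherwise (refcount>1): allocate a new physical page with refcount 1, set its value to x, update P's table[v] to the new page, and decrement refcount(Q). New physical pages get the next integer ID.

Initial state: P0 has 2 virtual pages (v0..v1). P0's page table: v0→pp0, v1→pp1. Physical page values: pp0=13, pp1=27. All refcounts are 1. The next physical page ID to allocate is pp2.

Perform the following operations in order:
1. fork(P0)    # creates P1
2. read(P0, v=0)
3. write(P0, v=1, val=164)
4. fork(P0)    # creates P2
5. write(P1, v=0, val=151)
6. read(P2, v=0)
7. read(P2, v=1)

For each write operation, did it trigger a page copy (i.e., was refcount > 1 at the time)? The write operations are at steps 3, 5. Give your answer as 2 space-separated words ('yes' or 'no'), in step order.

Op 1: fork(P0) -> P1. 2 ppages; refcounts: pp0:2 pp1:2
Op 2: read(P0, v0) -> 13. No state change.
Op 3: write(P0, v1, 164). refcount(pp1)=2>1 -> COPY to pp2. 3 ppages; refcounts: pp0:2 pp1:1 pp2:1
Op 4: fork(P0) -> P2. 3 ppages; refcounts: pp0:3 pp1:1 pp2:2
Op 5: write(P1, v0, 151). refcount(pp0)=3>1 -> COPY to pp3. 4 ppages; refcounts: pp0:2 pp1:1 pp2:2 pp3:1
Op 6: read(P2, v0) -> 13. No state change.
Op 7: read(P2, v1) -> 164. No state change.

yes yes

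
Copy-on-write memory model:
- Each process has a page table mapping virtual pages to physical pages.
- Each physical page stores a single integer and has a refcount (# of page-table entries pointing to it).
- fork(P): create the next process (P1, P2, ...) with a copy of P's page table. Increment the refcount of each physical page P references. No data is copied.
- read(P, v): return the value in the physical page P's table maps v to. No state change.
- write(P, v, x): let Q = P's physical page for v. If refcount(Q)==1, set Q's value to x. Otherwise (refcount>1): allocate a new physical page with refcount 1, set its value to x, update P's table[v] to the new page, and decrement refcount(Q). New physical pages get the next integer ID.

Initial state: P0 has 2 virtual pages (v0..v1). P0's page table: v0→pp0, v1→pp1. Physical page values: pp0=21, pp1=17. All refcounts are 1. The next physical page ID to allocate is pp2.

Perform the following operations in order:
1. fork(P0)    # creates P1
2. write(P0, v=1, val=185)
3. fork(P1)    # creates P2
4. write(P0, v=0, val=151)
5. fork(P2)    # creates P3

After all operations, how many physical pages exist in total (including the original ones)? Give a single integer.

Op 1: fork(P0) -> P1. 2 ppages; refcounts: pp0:2 pp1:2
Op 2: write(P0, v1, 185). refcount(pp1)=2>1 -> COPY to pp2. 3 ppages; refcounts: pp0:2 pp1:1 pp2:1
Op 3: fork(P1) -> P2. 3 ppages; refcounts: pp0:3 pp1:2 pp2:1
Op 4: write(P0, v0, 151). refcount(pp0)=3>1 -> COPY to pp3. 4 ppages; refcounts: pp0:2 pp1:2 pp2:1 pp3:1
Op 5: fork(P2) -> P3. 4 ppages; refcounts: pp0:3 pp1:3 pp2:1 pp3:1

Answer: 4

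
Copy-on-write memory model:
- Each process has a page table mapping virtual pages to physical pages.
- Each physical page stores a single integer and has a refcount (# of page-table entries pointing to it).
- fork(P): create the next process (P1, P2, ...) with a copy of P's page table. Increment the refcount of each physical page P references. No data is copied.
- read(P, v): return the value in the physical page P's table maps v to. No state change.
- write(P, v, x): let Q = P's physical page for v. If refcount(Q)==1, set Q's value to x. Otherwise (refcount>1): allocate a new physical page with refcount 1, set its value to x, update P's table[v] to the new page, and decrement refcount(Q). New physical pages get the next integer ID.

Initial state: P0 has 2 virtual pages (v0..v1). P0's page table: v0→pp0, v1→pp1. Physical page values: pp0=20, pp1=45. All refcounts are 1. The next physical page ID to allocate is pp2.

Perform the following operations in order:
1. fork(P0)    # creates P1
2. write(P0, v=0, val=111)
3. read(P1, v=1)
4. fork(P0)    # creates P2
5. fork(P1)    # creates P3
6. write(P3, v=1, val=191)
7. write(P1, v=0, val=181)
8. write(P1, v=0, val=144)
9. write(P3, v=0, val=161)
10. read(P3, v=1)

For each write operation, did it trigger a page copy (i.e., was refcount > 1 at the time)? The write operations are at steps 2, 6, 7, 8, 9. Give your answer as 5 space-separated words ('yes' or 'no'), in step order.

Op 1: fork(P0) -> P1. 2 ppages; refcounts: pp0:2 pp1:2
Op 2: write(P0, v0, 111). refcount(pp0)=2>1 -> COPY to pp2. 3 ppages; refcounts: pp0:1 pp1:2 pp2:1
Op 3: read(P1, v1) -> 45. No state change.
Op 4: fork(P0) -> P2. 3 ppages; refcounts: pp0:1 pp1:3 pp2:2
Op 5: fork(P1) -> P3. 3 ppages; refcounts: pp0:2 pp1:4 pp2:2
Op 6: write(P3, v1, 191). refcount(pp1)=4>1 -> COPY to pp3. 4 ppages; refcounts: pp0:2 pp1:3 pp2:2 pp3:1
Op 7: write(P1, v0, 181). refcount(pp0)=2>1 -> COPY to pp4. 5 ppages; refcounts: pp0:1 pp1:3 pp2:2 pp3:1 pp4:1
Op 8: write(P1, v0, 144). refcount(pp4)=1 -> write in place. 5 ppages; refcounts: pp0:1 pp1:3 pp2:2 pp3:1 pp4:1
Op 9: write(P3, v0, 161). refcount(pp0)=1 -> write in place. 5 ppages; refcounts: pp0:1 pp1:3 pp2:2 pp3:1 pp4:1
Op 10: read(P3, v1) -> 191. No state change.

yes yes yes no no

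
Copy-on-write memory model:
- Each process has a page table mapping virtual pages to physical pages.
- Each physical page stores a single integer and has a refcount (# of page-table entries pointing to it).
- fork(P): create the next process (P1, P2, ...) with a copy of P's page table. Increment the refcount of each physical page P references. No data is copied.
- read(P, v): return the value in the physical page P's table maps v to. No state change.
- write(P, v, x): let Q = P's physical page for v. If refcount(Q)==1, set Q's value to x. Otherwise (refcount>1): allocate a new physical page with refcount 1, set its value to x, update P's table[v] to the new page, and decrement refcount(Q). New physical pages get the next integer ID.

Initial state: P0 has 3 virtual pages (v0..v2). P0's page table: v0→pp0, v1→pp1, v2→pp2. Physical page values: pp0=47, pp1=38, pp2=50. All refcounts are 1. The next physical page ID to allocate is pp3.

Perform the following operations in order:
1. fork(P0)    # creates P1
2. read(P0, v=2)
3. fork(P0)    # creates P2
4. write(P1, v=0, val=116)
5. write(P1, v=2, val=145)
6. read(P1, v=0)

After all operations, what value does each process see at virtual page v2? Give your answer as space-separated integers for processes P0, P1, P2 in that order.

Answer: 50 145 50

Derivation:
Op 1: fork(P0) -> P1. 3 ppages; refcounts: pp0:2 pp1:2 pp2:2
Op 2: read(P0, v2) -> 50. No state change.
Op 3: fork(P0) -> P2. 3 ppages; refcounts: pp0:3 pp1:3 pp2:3
Op 4: write(P1, v0, 116). refcount(pp0)=3>1 -> COPY to pp3. 4 ppages; refcounts: pp0:2 pp1:3 pp2:3 pp3:1
Op 5: write(P1, v2, 145). refcount(pp2)=3>1 -> COPY to pp4. 5 ppages; refcounts: pp0:2 pp1:3 pp2:2 pp3:1 pp4:1
Op 6: read(P1, v0) -> 116. No state change.
P0: v2 -> pp2 = 50
P1: v2 -> pp4 = 145
P2: v2 -> pp2 = 50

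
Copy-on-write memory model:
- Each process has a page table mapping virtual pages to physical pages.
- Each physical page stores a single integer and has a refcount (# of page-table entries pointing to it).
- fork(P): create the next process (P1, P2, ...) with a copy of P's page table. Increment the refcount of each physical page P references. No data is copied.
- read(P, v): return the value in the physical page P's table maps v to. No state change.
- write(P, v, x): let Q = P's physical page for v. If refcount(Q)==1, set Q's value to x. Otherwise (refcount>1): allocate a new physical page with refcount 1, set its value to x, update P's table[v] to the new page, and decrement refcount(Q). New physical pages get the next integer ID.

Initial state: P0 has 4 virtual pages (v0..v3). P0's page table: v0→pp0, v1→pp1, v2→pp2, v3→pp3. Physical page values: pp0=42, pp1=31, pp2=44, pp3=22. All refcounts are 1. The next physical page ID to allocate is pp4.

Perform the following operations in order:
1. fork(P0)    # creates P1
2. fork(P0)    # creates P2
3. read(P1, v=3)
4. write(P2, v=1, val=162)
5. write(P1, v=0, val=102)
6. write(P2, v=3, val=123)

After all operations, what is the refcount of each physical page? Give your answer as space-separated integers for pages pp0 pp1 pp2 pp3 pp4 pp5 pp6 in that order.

Answer: 2 2 3 2 1 1 1

Derivation:
Op 1: fork(P0) -> P1. 4 ppages; refcounts: pp0:2 pp1:2 pp2:2 pp3:2
Op 2: fork(P0) -> P2. 4 ppages; refcounts: pp0:3 pp1:3 pp2:3 pp3:3
Op 3: read(P1, v3) -> 22. No state change.
Op 4: write(P2, v1, 162). refcount(pp1)=3>1 -> COPY to pp4. 5 ppages; refcounts: pp0:3 pp1:2 pp2:3 pp3:3 pp4:1
Op 5: write(P1, v0, 102). refcount(pp0)=3>1 -> COPY to pp5. 6 ppages; refcounts: pp0:2 pp1:2 pp2:3 pp3:3 pp4:1 pp5:1
Op 6: write(P2, v3, 123). refcount(pp3)=3>1 -> COPY to pp6. 7 ppages; refcounts: pp0:2 pp1:2 pp2:3 pp3:2 pp4:1 pp5:1 pp6:1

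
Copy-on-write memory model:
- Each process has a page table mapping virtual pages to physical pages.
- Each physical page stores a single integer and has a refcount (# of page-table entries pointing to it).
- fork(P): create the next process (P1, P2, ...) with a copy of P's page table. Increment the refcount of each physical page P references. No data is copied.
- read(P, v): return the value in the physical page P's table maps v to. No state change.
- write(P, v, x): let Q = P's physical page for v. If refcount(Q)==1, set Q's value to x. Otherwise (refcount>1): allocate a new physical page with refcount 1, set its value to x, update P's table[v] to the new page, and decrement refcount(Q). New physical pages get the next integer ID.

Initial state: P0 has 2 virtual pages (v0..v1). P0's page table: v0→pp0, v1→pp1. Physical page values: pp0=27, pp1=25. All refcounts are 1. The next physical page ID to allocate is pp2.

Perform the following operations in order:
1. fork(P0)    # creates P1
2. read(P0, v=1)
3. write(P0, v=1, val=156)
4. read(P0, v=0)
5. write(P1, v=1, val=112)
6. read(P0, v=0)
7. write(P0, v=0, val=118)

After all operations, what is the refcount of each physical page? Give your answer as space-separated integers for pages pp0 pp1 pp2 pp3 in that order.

Op 1: fork(P0) -> P1. 2 ppages; refcounts: pp0:2 pp1:2
Op 2: read(P0, v1) -> 25. No state change.
Op 3: write(P0, v1, 156). refcount(pp1)=2>1 -> COPY to pp2. 3 ppages; refcounts: pp0:2 pp1:1 pp2:1
Op 4: read(P0, v0) -> 27. No state change.
Op 5: write(P1, v1, 112). refcount(pp1)=1 -> write in place. 3 ppages; refcounts: pp0:2 pp1:1 pp2:1
Op 6: read(P0, v0) -> 27. No state change.
Op 7: write(P0, v0, 118). refcount(pp0)=2>1 -> COPY to pp3. 4 ppages; refcounts: pp0:1 pp1:1 pp2:1 pp3:1

Answer: 1 1 1 1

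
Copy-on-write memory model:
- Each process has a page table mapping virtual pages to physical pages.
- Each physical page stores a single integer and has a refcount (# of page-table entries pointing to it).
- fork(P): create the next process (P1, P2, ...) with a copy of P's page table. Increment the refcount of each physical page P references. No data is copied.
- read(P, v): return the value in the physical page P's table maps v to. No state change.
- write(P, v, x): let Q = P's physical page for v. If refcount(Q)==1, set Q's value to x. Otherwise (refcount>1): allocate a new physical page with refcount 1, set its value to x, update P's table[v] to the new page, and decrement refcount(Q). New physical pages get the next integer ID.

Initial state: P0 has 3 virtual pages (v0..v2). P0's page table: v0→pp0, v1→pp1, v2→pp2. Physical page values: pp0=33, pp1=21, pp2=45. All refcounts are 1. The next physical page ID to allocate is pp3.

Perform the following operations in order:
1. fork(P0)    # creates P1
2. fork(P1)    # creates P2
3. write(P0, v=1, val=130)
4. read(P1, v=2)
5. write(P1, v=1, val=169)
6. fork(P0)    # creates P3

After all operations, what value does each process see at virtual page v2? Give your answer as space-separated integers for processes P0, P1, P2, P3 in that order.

Op 1: fork(P0) -> P1. 3 ppages; refcounts: pp0:2 pp1:2 pp2:2
Op 2: fork(P1) -> P2. 3 ppages; refcounts: pp0:3 pp1:3 pp2:3
Op 3: write(P0, v1, 130). refcount(pp1)=3>1 -> COPY to pp3. 4 ppages; refcounts: pp0:3 pp1:2 pp2:3 pp3:1
Op 4: read(P1, v2) -> 45. No state change.
Op 5: write(P1, v1, 169). refcount(pp1)=2>1 -> COPY to pp4. 5 ppages; refcounts: pp0:3 pp1:1 pp2:3 pp3:1 pp4:1
Op 6: fork(P0) -> P3. 5 ppages; refcounts: pp0:4 pp1:1 pp2:4 pp3:2 pp4:1
P0: v2 -> pp2 = 45
P1: v2 -> pp2 = 45
P2: v2 -> pp2 = 45
P3: v2 -> pp2 = 45

Answer: 45 45 45 45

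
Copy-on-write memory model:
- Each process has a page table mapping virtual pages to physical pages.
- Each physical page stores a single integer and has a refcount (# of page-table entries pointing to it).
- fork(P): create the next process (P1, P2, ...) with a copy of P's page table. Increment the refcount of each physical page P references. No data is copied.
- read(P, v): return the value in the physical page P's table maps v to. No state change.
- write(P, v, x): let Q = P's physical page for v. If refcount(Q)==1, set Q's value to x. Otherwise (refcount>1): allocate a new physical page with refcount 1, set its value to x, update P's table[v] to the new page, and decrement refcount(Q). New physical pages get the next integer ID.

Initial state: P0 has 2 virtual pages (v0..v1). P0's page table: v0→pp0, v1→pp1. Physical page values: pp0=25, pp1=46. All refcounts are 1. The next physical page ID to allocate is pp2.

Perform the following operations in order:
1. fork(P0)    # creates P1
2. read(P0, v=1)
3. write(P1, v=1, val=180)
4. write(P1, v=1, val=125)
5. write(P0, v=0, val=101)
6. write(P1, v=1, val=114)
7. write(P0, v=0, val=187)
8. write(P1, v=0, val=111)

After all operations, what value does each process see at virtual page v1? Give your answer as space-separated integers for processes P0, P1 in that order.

Answer: 46 114

Derivation:
Op 1: fork(P0) -> P1. 2 ppages; refcounts: pp0:2 pp1:2
Op 2: read(P0, v1) -> 46. No state change.
Op 3: write(P1, v1, 180). refcount(pp1)=2>1 -> COPY to pp2. 3 ppages; refcounts: pp0:2 pp1:1 pp2:1
Op 4: write(P1, v1, 125). refcount(pp2)=1 -> write in place. 3 ppages; refcounts: pp0:2 pp1:1 pp2:1
Op 5: write(P0, v0, 101). refcount(pp0)=2>1 -> COPY to pp3. 4 ppages; refcounts: pp0:1 pp1:1 pp2:1 pp3:1
Op 6: write(P1, v1, 114). refcount(pp2)=1 -> write in place. 4 ppages; refcounts: pp0:1 pp1:1 pp2:1 pp3:1
Op 7: write(P0, v0, 187). refcount(pp3)=1 -> write in place. 4 ppages; refcounts: pp0:1 pp1:1 pp2:1 pp3:1
Op 8: write(P1, v0, 111). refcount(pp0)=1 -> write in place. 4 ppages; refcounts: pp0:1 pp1:1 pp2:1 pp3:1
P0: v1 -> pp1 = 46
P1: v1 -> pp2 = 114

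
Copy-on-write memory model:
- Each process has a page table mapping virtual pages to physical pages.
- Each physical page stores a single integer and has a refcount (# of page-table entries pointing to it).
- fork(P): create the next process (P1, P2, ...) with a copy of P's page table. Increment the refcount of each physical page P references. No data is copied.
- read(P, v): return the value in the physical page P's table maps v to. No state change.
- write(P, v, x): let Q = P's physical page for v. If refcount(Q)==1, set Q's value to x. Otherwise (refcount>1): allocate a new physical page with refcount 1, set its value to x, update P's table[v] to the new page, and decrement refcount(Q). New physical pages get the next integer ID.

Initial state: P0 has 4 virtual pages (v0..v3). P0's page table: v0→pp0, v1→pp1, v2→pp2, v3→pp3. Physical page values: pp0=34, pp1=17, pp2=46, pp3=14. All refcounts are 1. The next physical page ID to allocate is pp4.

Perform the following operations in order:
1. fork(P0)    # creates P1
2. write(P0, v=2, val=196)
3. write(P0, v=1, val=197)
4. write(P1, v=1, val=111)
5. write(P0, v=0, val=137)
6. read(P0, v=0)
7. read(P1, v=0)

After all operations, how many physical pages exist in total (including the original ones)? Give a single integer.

Answer: 7

Derivation:
Op 1: fork(P0) -> P1. 4 ppages; refcounts: pp0:2 pp1:2 pp2:2 pp3:2
Op 2: write(P0, v2, 196). refcount(pp2)=2>1 -> COPY to pp4. 5 ppages; refcounts: pp0:2 pp1:2 pp2:1 pp3:2 pp4:1
Op 3: write(P0, v1, 197). refcount(pp1)=2>1 -> COPY to pp5. 6 ppages; refcounts: pp0:2 pp1:1 pp2:1 pp3:2 pp4:1 pp5:1
Op 4: write(P1, v1, 111). refcount(pp1)=1 -> write in place. 6 ppages; refcounts: pp0:2 pp1:1 pp2:1 pp3:2 pp4:1 pp5:1
Op 5: write(P0, v0, 137). refcount(pp0)=2>1 -> COPY to pp6. 7 ppages; refcounts: pp0:1 pp1:1 pp2:1 pp3:2 pp4:1 pp5:1 pp6:1
Op 6: read(P0, v0) -> 137. No state change.
Op 7: read(P1, v0) -> 34. No state change.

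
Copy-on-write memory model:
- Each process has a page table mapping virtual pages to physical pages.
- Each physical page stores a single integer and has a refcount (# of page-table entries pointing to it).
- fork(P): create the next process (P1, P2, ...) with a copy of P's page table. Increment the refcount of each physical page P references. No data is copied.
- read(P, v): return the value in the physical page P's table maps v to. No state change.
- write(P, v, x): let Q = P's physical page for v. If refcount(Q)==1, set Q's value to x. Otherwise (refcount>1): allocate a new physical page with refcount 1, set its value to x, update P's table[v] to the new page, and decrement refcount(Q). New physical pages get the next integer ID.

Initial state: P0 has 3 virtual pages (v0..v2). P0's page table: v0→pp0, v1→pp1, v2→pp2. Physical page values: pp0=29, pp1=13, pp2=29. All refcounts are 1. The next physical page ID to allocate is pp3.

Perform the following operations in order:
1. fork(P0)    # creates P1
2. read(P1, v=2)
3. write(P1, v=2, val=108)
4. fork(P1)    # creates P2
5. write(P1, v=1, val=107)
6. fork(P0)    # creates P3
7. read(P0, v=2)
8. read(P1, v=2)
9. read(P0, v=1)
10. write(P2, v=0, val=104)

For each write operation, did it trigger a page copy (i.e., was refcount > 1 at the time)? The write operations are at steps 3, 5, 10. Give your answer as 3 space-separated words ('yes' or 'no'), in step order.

Op 1: fork(P0) -> P1. 3 ppages; refcounts: pp0:2 pp1:2 pp2:2
Op 2: read(P1, v2) -> 29. No state change.
Op 3: write(P1, v2, 108). refcount(pp2)=2>1 -> COPY to pp3. 4 ppages; refcounts: pp0:2 pp1:2 pp2:1 pp3:1
Op 4: fork(P1) -> P2. 4 ppages; refcounts: pp0:3 pp1:3 pp2:1 pp3:2
Op 5: write(P1, v1, 107). refcount(pp1)=3>1 -> COPY to pp4. 5 ppages; refcounts: pp0:3 pp1:2 pp2:1 pp3:2 pp4:1
Op 6: fork(P0) -> P3. 5 ppages; refcounts: pp0:4 pp1:3 pp2:2 pp3:2 pp4:1
Op 7: read(P0, v2) -> 29. No state change.
Op 8: read(P1, v2) -> 108. No state change.
Op 9: read(P0, v1) -> 13. No state change.
Op 10: write(P2, v0, 104). refcount(pp0)=4>1 -> COPY to pp5. 6 ppages; refcounts: pp0:3 pp1:3 pp2:2 pp3:2 pp4:1 pp5:1

yes yes yes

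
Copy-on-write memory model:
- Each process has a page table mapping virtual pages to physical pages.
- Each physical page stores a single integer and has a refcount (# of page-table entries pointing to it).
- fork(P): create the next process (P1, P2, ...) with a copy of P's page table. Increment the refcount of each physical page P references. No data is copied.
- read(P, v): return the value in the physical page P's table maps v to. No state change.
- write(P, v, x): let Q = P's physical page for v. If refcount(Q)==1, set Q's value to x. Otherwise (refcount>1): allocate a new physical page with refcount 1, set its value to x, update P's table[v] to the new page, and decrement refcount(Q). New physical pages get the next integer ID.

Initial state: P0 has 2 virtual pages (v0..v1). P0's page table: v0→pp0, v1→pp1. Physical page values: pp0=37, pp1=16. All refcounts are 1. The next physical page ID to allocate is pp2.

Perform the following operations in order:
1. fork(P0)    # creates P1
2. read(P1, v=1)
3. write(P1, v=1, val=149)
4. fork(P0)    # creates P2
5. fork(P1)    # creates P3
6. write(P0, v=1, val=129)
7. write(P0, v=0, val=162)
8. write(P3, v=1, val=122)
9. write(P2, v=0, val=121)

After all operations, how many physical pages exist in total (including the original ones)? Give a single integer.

Op 1: fork(P0) -> P1. 2 ppages; refcounts: pp0:2 pp1:2
Op 2: read(P1, v1) -> 16. No state change.
Op 3: write(P1, v1, 149). refcount(pp1)=2>1 -> COPY to pp2. 3 ppages; refcounts: pp0:2 pp1:1 pp2:1
Op 4: fork(P0) -> P2. 3 ppages; refcounts: pp0:3 pp1:2 pp2:1
Op 5: fork(P1) -> P3. 3 ppages; refcounts: pp0:4 pp1:2 pp2:2
Op 6: write(P0, v1, 129). refcount(pp1)=2>1 -> COPY to pp3. 4 ppages; refcounts: pp0:4 pp1:1 pp2:2 pp3:1
Op 7: write(P0, v0, 162). refcount(pp0)=4>1 -> COPY to pp4. 5 ppages; refcounts: pp0:3 pp1:1 pp2:2 pp3:1 pp4:1
Op 8: write(P3, v1, 122). refcount(pp2)=2>1 -> COPY to pp5. 6 ppages; refcounts: pp0:3 pp1:1 pp2:1 pp3:1 pp4:1 pp5:1
Op 9: write(P2, v0, 121). refcount(pp0)=3>1 -> COPY to pp6. 7 ppages; refcounts: pp0:2 pp1:1 pp2:1 pp3:1 pp4:1 pp5:1 pp6:1

Answer: 7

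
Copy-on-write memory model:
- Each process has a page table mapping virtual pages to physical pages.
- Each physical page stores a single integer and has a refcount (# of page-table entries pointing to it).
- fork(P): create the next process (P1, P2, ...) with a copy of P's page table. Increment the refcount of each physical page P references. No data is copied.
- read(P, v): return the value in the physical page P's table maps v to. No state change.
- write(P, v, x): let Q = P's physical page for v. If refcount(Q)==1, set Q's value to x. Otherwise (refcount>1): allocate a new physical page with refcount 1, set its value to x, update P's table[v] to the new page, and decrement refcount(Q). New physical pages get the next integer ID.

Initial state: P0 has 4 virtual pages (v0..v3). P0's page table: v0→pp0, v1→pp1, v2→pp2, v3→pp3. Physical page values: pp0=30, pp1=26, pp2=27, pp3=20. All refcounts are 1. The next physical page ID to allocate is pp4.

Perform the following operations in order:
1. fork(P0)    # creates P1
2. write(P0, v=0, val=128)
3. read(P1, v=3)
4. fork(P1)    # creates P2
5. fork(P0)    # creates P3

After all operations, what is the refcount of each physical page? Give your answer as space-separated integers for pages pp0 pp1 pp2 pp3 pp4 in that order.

Op 1: fork(P0) -> P1. 4 ppages; refcounts: pp0:2 pp1:2 pp2:2 pp3:2
Op 2: write(P0, v0, 128). refcount(pp0)=2>1 -> COPY to pp4. 5 ppages; refcounts: pp0:1 pp1:2 pp2:2 pp3:2 pp4:1
Op 3: read(P1, v3) -> 20. No state change.
Op 4: fork(P1) -> P2. 5 ppages; refcounts: pp0:2 pp1:3 pp2:3 pp3:3 pp4:1
Op 5: fork(P0) -> P3. 5 ppages; refcounts: pp0:2 pp1:4 pp2:4 pp3:4 pp4:2

Answer: 2 4 4 4 2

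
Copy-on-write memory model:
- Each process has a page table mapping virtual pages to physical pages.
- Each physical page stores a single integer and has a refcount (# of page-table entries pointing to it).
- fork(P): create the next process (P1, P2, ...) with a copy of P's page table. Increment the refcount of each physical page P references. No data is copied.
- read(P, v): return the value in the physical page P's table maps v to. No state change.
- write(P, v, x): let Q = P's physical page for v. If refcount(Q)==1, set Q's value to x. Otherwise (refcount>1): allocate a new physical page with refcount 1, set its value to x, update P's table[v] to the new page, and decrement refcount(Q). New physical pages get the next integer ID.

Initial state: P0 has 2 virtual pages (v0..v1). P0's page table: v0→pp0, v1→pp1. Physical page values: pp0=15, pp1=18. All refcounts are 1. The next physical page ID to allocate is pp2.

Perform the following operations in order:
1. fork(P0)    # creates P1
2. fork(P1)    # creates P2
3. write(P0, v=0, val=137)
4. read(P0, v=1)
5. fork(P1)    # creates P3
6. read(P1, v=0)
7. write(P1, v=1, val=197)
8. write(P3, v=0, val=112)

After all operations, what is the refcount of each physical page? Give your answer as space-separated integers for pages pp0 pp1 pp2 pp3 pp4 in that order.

Op 1: fork(P0) -> P1. 2 ppages; refcounts: pp0:2 pp1:2
Op 2: fork(P1) -> P2. 2 ppages; refcounts: pp0:3 pp1:3
Op 3: write(P0, v0, 137). refcount(pp0)=3>1 -> COPY to pp2. 3 ppages; refcounts: pp0:2 pp1:3 pp2:1
Op 4: read(P0, v1) -> 18. No state change.
Op 5: fork(P1) -> P3. 3 ppages; refcounts: pp0:3 pp1:4 pp2:1
Op 6: read(P1, v0) -> 15. No state change.
Op 7: write(P1, v1, 197). refcount(pp1)=4>1 -> COPY to pp3. 4 ppages; refcounts: pp0:3 pp1:3 pp2:1 pp3:1
Op 8: write(P3, v0, 112). refcount(pp0)=3>1 -> COPY to pp4. 5 ppages; refcounts: pp0:2 pp1:3 pp2:1 pp3:1 pp4:1

Answer: 2 3 1 1 1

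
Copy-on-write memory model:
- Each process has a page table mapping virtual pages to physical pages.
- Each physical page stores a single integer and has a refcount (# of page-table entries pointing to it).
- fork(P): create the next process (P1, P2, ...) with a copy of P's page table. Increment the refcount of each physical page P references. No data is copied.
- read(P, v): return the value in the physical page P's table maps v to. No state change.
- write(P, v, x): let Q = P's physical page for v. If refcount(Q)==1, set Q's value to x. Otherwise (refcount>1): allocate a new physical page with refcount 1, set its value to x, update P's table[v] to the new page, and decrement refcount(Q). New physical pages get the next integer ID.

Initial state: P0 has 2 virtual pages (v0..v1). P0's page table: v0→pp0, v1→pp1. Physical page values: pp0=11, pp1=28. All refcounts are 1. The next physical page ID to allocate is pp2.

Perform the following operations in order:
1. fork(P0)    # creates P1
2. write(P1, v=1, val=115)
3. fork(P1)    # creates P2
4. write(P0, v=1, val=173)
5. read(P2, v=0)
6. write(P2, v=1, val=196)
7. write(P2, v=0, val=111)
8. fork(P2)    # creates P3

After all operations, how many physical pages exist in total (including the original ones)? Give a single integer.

Answer: 5

Derivation:
Op 1: fork(P0) -> P1. 2 ppages; refcounts: pp0:2 pp1:2
Op 2: write(P1, v1, 115). refcount(pp1)=2>1 -> COPY to pp2. 3 ppages; refcounts: pp0:2 pp1:1 pp2:1
Op 3: fork(P1) -> P2. 3 ppages; refcounts: pp0:3 pp1:1 pp2:2
Op 4: write(P0, v1, 173). refcount(pp1)=1 -> write in place. 3 ppages; refcounts: pp0:3 pp1:1 pp2:2
Op 5: read(P2, v0) -> 11. No state change.
Op 6: write(P2, v1, 196). refcount(pp2)=2>1 -> COPY to pp3. 4 ppages; refcounts: pp0:3 pp1:1 pp2:1 pp3:1
Op 7: write(P2, v0, 111). refcount(pp0)=3>1 -> COPY to pp4. 5 ppages; refcounts: pp0:2 pp1:1 pp2:1 pp3:1 pp4:1
Op 8: fork(P2) -> P3. 5 ppages; refcounts: pp0:2 pp1:1 pp2:1 pp3:2 pp4:2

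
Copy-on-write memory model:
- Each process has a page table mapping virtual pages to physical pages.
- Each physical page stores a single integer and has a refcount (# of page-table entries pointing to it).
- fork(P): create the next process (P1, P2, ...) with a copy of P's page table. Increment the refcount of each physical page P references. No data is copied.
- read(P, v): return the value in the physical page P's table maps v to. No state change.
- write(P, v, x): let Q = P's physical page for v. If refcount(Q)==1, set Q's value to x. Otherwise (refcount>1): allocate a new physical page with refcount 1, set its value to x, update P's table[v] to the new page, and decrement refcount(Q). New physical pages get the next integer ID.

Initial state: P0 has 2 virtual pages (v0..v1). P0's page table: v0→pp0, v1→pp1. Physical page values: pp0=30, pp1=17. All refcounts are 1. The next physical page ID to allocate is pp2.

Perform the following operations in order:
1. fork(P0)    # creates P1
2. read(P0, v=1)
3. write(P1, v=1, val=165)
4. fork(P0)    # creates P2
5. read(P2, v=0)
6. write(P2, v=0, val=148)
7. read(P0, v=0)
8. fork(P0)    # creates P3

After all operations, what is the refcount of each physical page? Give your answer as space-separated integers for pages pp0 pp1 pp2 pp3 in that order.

Op 1: fork(P0) -> P1. 2 ppages; refcounts: pp0:2 pp1:2
Op 2: read(P0, v1) -> 17. No state change.
Op 3: write(P1, v1, 165). refcount(pp1)=2>1 -> COPY to pp2. 3 ppages; refcounts: pp0:2 pp1:1 pp2:1
Op 4: fork(P0) -> P2. 3 ppages; refcounts: pp0:3 pp1:2 pp2:1
Op 5: read(P2, v0) -> 30. No state change.
Op 6: write(P2, v0, 148). refcount(pp0)=3>1 -> COPY to pp3. 4 ppages; refcounts: pp0:2 pp1:2 pp2:1 pp3:1
Op 7: read(P0, v0) -> 30. No state change.
Op 8: fork(P0) -> P3. 4 ppages; refcounts: pp0:3 pp1:3 pp2:1 pp3:1

Answer: 3 3 1 1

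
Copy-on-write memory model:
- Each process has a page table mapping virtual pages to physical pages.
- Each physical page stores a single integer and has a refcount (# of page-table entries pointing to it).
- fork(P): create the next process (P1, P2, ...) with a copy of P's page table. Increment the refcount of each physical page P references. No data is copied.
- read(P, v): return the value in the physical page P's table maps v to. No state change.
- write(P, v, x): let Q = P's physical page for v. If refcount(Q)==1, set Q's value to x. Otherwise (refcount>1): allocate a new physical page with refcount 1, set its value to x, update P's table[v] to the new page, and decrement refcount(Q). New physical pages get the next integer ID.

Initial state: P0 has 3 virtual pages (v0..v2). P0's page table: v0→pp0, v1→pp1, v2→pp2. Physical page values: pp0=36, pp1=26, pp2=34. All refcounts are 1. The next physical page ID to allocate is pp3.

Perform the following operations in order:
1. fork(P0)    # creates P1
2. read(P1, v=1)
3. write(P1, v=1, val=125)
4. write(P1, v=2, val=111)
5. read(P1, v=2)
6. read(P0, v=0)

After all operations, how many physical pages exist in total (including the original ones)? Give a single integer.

Answer: 5

Derivation:
Op 1: fork(P0) -> P1. 3 ppages; refcounts: pp0:2 pp1:2 pp2:2
Op 2: read(P1, v1) -> 26. No state change.
Op 3: write(P1, v1, 125). refcount(pp1)=2>1 -> COPY to pp3. 4 ppages; refcounts: pp0:2 pp1:1 pp2:2 pp3:1
Op 4: write(P1, v2, 111). refcount(pp2)=2>1 -> COPY to pp4. 5 ppages; refcounts: pp0:2 pp1:1 pp2:1 pp3:1 pp4:1
Op 5: read(P1, v2) -> 111. No state change.
Op 6: read(P0, v0) -> 36. No state change.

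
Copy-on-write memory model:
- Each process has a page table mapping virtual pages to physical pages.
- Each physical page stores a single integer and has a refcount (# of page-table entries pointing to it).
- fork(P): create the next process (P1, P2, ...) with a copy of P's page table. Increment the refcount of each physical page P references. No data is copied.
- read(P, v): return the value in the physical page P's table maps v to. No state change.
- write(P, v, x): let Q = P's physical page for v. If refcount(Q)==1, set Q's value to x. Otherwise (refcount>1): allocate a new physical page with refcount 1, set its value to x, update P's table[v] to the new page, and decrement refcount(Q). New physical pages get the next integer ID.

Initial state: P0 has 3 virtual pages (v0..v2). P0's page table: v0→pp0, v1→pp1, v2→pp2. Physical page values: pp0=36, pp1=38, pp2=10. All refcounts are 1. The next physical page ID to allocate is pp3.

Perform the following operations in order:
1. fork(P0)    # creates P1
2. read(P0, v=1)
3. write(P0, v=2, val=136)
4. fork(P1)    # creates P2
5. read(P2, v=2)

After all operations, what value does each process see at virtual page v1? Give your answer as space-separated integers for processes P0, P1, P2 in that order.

Answer: 38 38 38

Derivation:
Op 1: fork(P0) -> P1. 3 ppages; refcounts: pp0:2 pp1:2 pp2:2
Op 2: read(P0, v1) -> 38. No state change.
Op 3: write(P0, v2, 136). refcount(pp2)=2>1 -> COPY to pp3. 4 ppages; refcounts: pp0:2 pp1:2 pp2:1 pp3:1
Op 4: fork(P1) -> P2. 4 ppages; refcounts: pp0:3 pp1:3 pp2:2 pp3:1
Op 5: read(P2, v2) -> 10. No state change.
P0: v1 -> pp1 = 38
P1: v1 -> pp1 = 38
P2: v1 -> pp1 = 38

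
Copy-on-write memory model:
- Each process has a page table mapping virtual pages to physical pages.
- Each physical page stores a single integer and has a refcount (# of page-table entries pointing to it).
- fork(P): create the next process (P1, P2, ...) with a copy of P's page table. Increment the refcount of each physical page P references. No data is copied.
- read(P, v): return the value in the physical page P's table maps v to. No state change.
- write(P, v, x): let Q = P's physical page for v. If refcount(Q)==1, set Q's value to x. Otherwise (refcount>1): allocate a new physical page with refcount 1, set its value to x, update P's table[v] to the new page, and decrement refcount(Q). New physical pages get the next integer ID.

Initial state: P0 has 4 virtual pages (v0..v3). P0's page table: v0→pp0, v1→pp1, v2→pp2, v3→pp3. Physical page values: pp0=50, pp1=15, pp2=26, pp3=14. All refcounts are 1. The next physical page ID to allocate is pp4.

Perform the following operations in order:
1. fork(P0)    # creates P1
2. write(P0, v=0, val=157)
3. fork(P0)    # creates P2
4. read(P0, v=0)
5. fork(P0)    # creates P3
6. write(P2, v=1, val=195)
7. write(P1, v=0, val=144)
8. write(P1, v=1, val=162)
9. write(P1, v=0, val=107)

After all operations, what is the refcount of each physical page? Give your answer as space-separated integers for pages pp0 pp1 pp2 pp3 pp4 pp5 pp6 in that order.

Op 1: fork(P0) -> P1. 4 ppages; refcounts: pp0:2 pp1:2 pp2:2 pp3:2
Op 2: write(P0, v0, 157). refcount(pp0)=2>1 -> COPY to pp4. 5 ppages; refcounts: pp0:1 pp1:2 pp2:2 pp3:2 pp4:1
Op 3: fork(P0) -> P2. 5 ppages; refcounts: pp0:1 pp1:3 pp2:3 pp3:3 pp4:2
Op 4: read(P0, v0) -> 157. No state change.
Op 5: fork(P0) -> P3. 5 ppages; refcounts: pp0:1 pp1:4 pp2:4 pp3:4 pp4:3
Op 6: write(P2, v1, 195). refcount(pp1)=4>1 -> COPY to pp5. 6 ppages; refcounts: pp0:1 pp1:3 pp2:4 pp3:4 pp4:3 pp5:1
Op 7: write(P1, v0, 144). refcount(pp0)=1 -> write in place. 6 ppages; refcounts: pp0:1 pp1:3 pp2:4 pp3:4 pp4:3 pp5:1
Op 8: write(P1, v1, 162). refcount(pp1)=3>1 -> COPY to pp6. 7 ppages; refcounts: pp0:1 pp1:2 pp2:4 pp3:4 pp4:3 pp5:1 pp6:1
Op 9: write(P1, v0, 107). refcount(pp0)=1 -> write in place. 7 ppages; refcounts: pp0:1 pp1:2 pp2:4 pp3:4 pp4:3 pp5:1 pp6:1

Answer: 1 2 4 4 3 1 1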